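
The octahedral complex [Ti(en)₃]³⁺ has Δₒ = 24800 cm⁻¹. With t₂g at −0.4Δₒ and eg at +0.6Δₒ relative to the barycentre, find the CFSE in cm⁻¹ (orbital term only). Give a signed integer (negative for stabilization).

-9920

en is neutral, so the +3 overall charge sits on Ti: oxidation state +3.
Group 4 minus oxidation state +3 gives a d¹ configuration for Ti³⁺.
Configuration: t₂g¹ eg⁰.
Orbital CFSE = 1(-0.4) + 0(0.6) = -0.4Δₒ = -0.4 × 24800 = -9920 cm⁻¹.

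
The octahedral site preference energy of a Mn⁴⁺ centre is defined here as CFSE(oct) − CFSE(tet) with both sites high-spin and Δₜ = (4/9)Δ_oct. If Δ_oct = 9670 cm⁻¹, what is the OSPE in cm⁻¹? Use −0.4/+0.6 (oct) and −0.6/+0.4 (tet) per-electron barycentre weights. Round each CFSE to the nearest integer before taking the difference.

Mn is in group 7, so Mn⁴⁺ is d³ (7 − 4 = 3).
In an octahedral site d³ (HS) is t₂g³ eg⁰, giving CFSE(oct) = -1.2Δ_oct = -11604 cm⁻¹.
Tetrahedral: e² t₂¹, CFSE = 2(−0.6) + 1(+0.4) = -0.8Δₜ = -0.8 × (4/9) × 9670 = -3438 cm⁻¹.
OSPE = -11604 − (-3438) = -8166 cm⁻¹.

-8166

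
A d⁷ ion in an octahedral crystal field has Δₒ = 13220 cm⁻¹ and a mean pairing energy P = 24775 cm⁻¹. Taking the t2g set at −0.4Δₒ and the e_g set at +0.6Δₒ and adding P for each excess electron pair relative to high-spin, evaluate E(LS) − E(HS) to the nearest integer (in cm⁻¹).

11555

High-spin: t2g^5 e_g^2, CFSE = -0.8Δₒ = -10576 cm⁻¹.
Low-spin t2g^6 e_g^1 gives -1.8Δₒ = -23796 cm⁻¹, but forming 1 extra pair costs 1P = 24775 cm⁻¹, so E(LS) = -23796 + 24775 = 979 cm⁻¹.
The difference is 979 − (-10576) = 11555 cm⁻¹, so high-spin lies lower.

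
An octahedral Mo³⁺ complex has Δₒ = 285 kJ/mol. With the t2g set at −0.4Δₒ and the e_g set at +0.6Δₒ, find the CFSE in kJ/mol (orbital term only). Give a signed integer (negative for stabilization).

-342

Group 6 minus oxidation state +3 gives a d³ configuration for Mo³⁺.
Configuration: t2g^3 e_g^0.
The orbital stabilization is -1.2Δₒ = -1.2 × 285 = -342 kJ/mol.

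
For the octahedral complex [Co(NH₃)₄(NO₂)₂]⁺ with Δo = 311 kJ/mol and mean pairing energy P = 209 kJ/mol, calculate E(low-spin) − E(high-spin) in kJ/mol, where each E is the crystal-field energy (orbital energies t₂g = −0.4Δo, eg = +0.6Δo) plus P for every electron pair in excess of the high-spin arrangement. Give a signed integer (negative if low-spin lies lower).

Ligand charges: 4×(+0) from NH₃ and 2×(-1) from NO₂⁻ sum to -2; with overall charge +1, Co is +3.
Co sits in group 9; removing 3 electrons leaves Co³⁺ with 9 − 3 = 6 d electrons.
High-spin: t₂g⁴ eg², CFSE = -0.4Δo = -124 kJ/mol.
Low-spin t₂g⁶ eg⁰ gives -2.4Δo = -746 kJ/mol, but forming 2 extra pairs costs 2P = 418 kJ/mol, so E(LS) = -746 + 418 = -328 kJ/mol.
The difference is -328 − (-124) = -204 kJ/mol, so low-spin lies lower.

-204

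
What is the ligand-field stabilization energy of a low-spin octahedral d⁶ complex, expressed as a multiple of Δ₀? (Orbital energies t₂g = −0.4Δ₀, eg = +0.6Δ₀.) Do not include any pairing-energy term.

-2.4 Δ₀

Configuration: t₂g⁶ eg⁰.
CFSE = 6(-0.4Δ₀) + 0(0.6Δ₀) = -2.4Δ₀ + 0.0Δ₀ = -2.4Δ₀.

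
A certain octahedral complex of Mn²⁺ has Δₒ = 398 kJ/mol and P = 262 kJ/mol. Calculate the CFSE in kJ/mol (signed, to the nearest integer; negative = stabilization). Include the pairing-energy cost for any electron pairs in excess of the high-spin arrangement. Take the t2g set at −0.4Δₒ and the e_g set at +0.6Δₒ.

-272

Mn²⁺: group 7, so d-count = 7 − 2 = 5.
Since Δₒ = 398 kJ/mol > P = 262 kJ/mol, the complex adopts the low-spin configuration.
Filling d⁵ accordingly: t2g^5 e_g^0.
Orbital CFSE = -2.0Δₒ = -2.0 × 398 = -796 kJ/mol.
Excess pairs vs high-spin: 2 − 0 = 2; pairing cost = +524 kJ/mol.
Net CFSE = -796 + 524 = -272 kJ/mol.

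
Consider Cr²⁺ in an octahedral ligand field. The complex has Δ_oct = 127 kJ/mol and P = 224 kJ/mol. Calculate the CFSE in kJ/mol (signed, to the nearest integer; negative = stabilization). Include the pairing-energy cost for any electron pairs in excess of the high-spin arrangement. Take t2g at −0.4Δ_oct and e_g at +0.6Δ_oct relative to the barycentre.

-76

Cr sits in group 6; removing 2 electrons leaves Cr²⁺ with 6 − 2 = 4 d electrons.
With Δ_oct < P the complex is high-spin.
That gives t2g^3 e_g^1.
Orbital CFSE = -0.6Δ_oct = -0.6 × 127 = -76 kJ/mol.
High-spin has no excess pairs, so no pairing correction applies.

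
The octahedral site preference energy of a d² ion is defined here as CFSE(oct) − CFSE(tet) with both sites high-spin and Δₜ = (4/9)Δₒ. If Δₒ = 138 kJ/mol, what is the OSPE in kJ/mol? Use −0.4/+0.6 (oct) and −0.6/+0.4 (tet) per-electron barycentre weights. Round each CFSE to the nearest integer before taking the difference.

Octahedral high-spin t2g^2 e_g^0: CFSE = -0.8 × 138 = -110 kJ/mol.
In a tetrahedral site the filling is e^2 t2^0: CFSE(tet) = -1.2Δₜ = -1.2 × (4/9)(138) = -74 kJ/mol.
OSPE = CFSE(oct) − CFSE(tet) = -110 − (-74) = -36 kJ/mol.

-36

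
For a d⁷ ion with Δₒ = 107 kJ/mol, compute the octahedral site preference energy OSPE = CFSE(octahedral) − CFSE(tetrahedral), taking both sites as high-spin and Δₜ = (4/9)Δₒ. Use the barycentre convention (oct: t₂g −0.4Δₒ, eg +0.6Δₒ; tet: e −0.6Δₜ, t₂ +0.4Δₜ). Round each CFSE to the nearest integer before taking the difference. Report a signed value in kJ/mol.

In an octahedral site d⁷ (HS) is t₂g⁵ eg², giving CFSE(oct) = -0.8Δₒ = -86 kJ/mol.
Tetrahedral e⁴ t₂³ gives -1.2Δₜ = -1.2 × (4/9) × 107 = -57 kJ/mol.
Subtracting, OSPE = -86 − (-57) = -29 kJ/mol.

-29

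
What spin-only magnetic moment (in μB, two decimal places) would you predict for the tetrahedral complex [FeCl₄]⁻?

Each Cl⁻ contributes -1; 4 × (-1) = -4. With overall charge -1, Fe is in the +3 oxidation state.
Fe is in group 8, so Fe³⁺ is d⁵ (8 − 3 = 5).
Tetrahedral fields are weak (Δₜ ≈ 4/9 Δₒ), so electrons fill high-spin.
Configuration: e^2 t2^3 → 5 unpaired electrons.
μ(spin-only) = √[5(5+2)] = √35 ≈ 5.92 μB.

5.92 μB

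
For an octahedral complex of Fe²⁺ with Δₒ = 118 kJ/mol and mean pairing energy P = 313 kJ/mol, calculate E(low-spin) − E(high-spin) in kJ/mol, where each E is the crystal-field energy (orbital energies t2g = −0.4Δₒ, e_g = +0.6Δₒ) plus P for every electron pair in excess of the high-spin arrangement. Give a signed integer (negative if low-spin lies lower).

Fe is in group 8, so Fe²⁺ is d⁶ (8 − 2 = 6).
High-spin d⁶ fills as t2g^4 e_g^2 with CFSE 4(−0.4) + 2(+0.6) = -0.4Δₒ = -47 kJ/mol.
Low-spin: t2g^6 e_g^0, orbital CFSE = -2.4Δₒ = -283 kJ/mol; plus 2 excess pairs × P = +626 kJ/mol; total 343 kJ/mol.
Thus E(LS) − E(HS) = 390 kJ/mol.

390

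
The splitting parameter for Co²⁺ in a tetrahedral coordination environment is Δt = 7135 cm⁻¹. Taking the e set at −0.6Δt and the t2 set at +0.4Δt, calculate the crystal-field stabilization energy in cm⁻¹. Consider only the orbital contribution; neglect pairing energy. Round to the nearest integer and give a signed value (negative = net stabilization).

Co sits in group 9; removing 2 electrons leaves Co²⁺ with 9 − 2 = 7 d electrons.
With tetrahedral geometry the complex is necessarily high-spin.
Configuration: e^4 t2^3.
The orbital stabilization is -1.2Δt = -1.2 × 7135 = -8562 cm⁻¹.

-8562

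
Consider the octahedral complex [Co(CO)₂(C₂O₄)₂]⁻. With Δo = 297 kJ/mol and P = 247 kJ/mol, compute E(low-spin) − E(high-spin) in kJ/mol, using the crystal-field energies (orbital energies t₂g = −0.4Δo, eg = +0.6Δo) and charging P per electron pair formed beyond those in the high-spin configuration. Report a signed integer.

Ligand charges: 2×(+0) from CO and 2×(-2) from C₂O₄²⁻ sum to -4; with overall charge -1, Co is +3.
Co sits in group 9; removing 3 electrons leaves Co³⁺ with 9 − 3 = 6 d electrons.
High-spin d⁶ fills as t₂g⁴ eg² with CFSE 4(−0.4) + 2(+0.6) = -0.4Δo = -119 kJ/mol.
Low-spin t₂g⁶ eg⁰ gives -2.4Δo = -713 kJ/mol, but forming 2 extra pairs costs 2P = 494 kJ/mol, so E(LS) = -713 + 494 = -219 kJ/mol.
Thus E(LS) − E(HS) = -100 kJ/mol.

-100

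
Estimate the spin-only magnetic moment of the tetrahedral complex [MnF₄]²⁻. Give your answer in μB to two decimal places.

5.92 μB

Each F⁻ contributes -1; 4 × (-1) = -4. With overall charge -2, Mn is in the +2 oxidation state.
Group 7 minus oxidation state +2 gives a d⁵ configuration for Mn²⁺.
Tetrahedral splitting is small, so the complex is high-spin.
Configuration: e^2 t2^3 → 5 unpaired electrons.
μ(spin-only) = √[5(5+2)] = √35 ≈ 5.92 μB.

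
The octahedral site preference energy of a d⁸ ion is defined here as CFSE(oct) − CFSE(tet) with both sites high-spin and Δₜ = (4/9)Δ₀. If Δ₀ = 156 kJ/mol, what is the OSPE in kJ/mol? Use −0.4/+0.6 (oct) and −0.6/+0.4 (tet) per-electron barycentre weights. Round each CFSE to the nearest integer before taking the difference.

-132

In an octahedral site d⁸ (HS) is t2g^6 e_g^2, giving CFSE(oct) = -1.2Δ₀ = -187 kJ/mol.
In a tetrahedral site the filling is e^4 t2^4: CFSE(tet) = -0.8Δₜ = -0.8 × (4/9)(156) = -55 kJ/mol.
OSPE = CFSE(oct) − CFSE(tet) = -187 − (-55) = -132 kJ/mol.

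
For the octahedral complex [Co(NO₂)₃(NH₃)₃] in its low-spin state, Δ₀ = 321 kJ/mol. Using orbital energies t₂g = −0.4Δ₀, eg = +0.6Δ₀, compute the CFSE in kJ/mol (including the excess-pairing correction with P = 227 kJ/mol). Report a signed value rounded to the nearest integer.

-316

Ligand charges: 3×(-1) from NO₂⁻ and 3×(+0) from NH₃ sum to -3; with overall charge +0, Co is +3.
Co³⁺: group 9, so d-count = 9 − 3 = 6.
Electron filling gives t₂g⁶ eg⁰.
CFSE(orbital) = 6×(-0.4Δ₀) + 0×(0.6Δ₀) = -2.4Δ₀; with Δ₀ = 321 kJ/mol that is -770 kJ/mol.
Relative to high-spin t₂g⁴ eg² (1 paired), the low-spin configuration has 2 additional pairs, contributing +2 × 227 = +454 kJ/mol.
Overall CFSE = -770 + 454 = -316 kJ/mol.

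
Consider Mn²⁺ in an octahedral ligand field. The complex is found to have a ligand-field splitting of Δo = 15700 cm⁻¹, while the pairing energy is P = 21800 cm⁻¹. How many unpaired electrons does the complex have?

5

Mn sits in group 7; removing 2 electrons leaves Mn²⁺ with 7 − 2 = 5 d electrons.
With Δo < P the complex is high-spin.
Configuration: t₂g³ eg².
Unpaired electrons: 5.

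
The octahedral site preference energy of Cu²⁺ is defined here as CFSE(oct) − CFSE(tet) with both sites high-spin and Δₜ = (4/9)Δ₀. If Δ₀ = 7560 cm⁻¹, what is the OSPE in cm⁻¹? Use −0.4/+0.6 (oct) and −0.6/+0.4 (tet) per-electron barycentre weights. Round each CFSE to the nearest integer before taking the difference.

-3192

Group 11 minus oxidation state +2 gives a d⁹ configuration for Cu²⁺.
In an octahedral site d⁹ (HS) is t₂g⁶ eg³, giving CFSE(oct) = -0.6Δ₀ = -4536 cm⁻¹.
In a tetrahedral site the filling is e⁴ t₂⁵: CFSE(tet) = -0.4Δₜ = -0.4 × (4/9)(7560) = -1344 cm⁻¹.
Subtracting, OSPE = -4536 − (-1344) = -3192 cm⁻¹.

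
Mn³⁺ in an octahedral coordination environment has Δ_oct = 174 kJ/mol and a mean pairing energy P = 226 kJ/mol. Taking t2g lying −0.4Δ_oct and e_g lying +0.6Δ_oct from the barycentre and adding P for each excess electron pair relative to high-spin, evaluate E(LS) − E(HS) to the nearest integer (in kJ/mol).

52

Group 7 minus oxidation state +3 gives a d⁴ configuration for Mn³⁺.
High-spin d⁴ fills as t2g^3 e_g^1 with CFSE 3(−0.4) + 1(+0.6) = -0.6Δ_oct = -104 kJ/mol.
For low-spin the configuration is t2g^4 e_g^0: orbital energy -1.6 × 174 = -278 kJ/mol, and 1 additional pair relative to high-spin adds 226 kJ/mol, giving -52 kJ/mol.
Thus E(LS) − E(HS) = 52 kJ/mol.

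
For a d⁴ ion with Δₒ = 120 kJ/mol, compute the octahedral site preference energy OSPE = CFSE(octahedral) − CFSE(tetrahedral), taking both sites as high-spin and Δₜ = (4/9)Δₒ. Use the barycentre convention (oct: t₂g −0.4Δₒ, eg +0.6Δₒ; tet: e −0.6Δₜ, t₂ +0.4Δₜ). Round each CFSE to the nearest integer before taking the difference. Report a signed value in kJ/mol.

-51

Octahedral high-spin t2g^3 e_g^1: CFSE = -0.6 × 120 = -72 kJ/mol.
Tetrahedral: e^2 t2^2, CFSE = 2(−0.6) + 2(+0.4) = -0.4Δₜ = -0.4 × (4/9) × 120 = -21 kJ/mol.
Subtracting, OSPE = -72 − (-21) = -51 kJ/mol.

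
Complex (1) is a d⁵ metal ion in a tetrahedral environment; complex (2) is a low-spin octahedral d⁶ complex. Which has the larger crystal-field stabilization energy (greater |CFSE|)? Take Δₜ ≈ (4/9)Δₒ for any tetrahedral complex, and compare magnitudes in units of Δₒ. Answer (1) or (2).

(1): With tetrahedral geometry the complex is necessarily high-spin; e^2 t2^3, CFSE = 0.0Δₜ ≈ 0.00Δₒ.
(2): t₂g⁶ eg⁰, CFSE = -2.4Δₒ.
So (2) has the larger |CFSE|.

(2)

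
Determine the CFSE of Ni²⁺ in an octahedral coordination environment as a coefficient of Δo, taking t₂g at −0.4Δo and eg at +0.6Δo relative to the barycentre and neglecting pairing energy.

-1.2 Δo

Ni²⁺: group 10, so d-count = 10 − 2 = 8.
For octahedral d⁸ the high- and low-spin configurations coincide.
Configuration: t₂g⁶ eg².
CFSE = 6(-0.4Δo) + 2(0.6Δo) = -2.4Δo + 1.2Δo = -1.2Δo.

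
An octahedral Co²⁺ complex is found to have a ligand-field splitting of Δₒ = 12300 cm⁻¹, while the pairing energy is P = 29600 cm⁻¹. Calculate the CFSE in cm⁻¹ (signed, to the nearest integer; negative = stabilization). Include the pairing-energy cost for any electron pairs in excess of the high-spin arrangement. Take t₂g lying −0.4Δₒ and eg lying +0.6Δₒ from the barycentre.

-9840

Group 9 minus oxidation state +2 gives a d⁷ configuration for Co²⁺.
Δₒ < P, so pairing is avoided: the ground state is high-spin.
Filling d⁷ accordingly: t₂g⁵ eg².
Orbital CFSE = -0.8Δₒ = -0.8 × 12300 = -9840 cm⁻¹.
High-spin has no excess pairs, so no pairing correction applies.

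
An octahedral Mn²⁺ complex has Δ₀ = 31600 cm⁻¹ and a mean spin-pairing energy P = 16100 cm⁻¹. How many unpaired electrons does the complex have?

Group 7 minus oxidation state +2 gives a d⁵ configuration for Mn²⁺.
With Δ₀ > P the complex is low-spin.
Filling d⁵ accordingly: t2g^5 e_g^0.
Unpaired electrons: 1.

1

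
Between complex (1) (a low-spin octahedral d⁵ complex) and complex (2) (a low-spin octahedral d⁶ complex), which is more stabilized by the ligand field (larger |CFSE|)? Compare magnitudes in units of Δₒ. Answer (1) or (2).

(1): t₂g⁵ eg⁰, CFSE = -2.0Δₒ.
(2): t₂g⁶ eg⁰, CFSE = -2.4Δₒ.
So (2) has the larger |CFSE|.

(2)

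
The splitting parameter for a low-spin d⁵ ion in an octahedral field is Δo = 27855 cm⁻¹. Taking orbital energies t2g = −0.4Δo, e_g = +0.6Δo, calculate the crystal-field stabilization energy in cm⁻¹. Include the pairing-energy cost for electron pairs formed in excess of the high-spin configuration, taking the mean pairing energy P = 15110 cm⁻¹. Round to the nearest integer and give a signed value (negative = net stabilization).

-25490

Configuration: t2g^5 e_g^0.
The orbital stabilization is -2.0Δo = -2.0 × 27855 = -55710 cm⁻¹.
High-spin d⁵ would be t2g^3 e_g^2 with 0 pairs; low-spin has 2, so 2 excess pairs cost +2P = +30220 cm⁻¹.
Combining: -55710 + 30220 = -25490 cm⁻¹.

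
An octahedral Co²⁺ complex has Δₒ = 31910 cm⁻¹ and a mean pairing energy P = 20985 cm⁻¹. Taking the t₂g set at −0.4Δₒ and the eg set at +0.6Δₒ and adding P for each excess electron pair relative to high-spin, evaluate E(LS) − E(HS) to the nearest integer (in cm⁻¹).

-10925

Co is in group 9, so Co²⁺ is d⁷ (9 − 2 = 7).
In the high-spin limit (t₂g⁵ eg²) the orbital term is -0.8Δₒ = -25528 cm⁻¹, with no excess pairing.
For low-spin the configuration is t₂g⁶ eg¹: orbital energy -1.8 × 31910 = -57438 cm⁻¹, and 1 additional pair relative to high-spin adds 20985 cm⁻¹, giving -36453 cm⁻¹.
Thus E(LS) − E(HS) = -10925 cm⁻¹.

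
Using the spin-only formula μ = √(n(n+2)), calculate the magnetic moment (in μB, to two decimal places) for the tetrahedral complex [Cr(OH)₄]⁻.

3.87 μB

Each OH⁻ contributes -1; 4 × (-1) = -4. With overall charge -1, Cr is in the +3 oxidation state.
Cr³⁺: group 6, so d-count = 6 − 3 = 3.
Tetrahedral fields are weak (Δₜ ≈ 4/9 Δₒ), so electrons fill high-spin.
Configuration: e^2 t2^1 → 3 unpaired electrons.
μ(spin-only) = √[3(3+2)] = √15 ≈ 3.87 μB.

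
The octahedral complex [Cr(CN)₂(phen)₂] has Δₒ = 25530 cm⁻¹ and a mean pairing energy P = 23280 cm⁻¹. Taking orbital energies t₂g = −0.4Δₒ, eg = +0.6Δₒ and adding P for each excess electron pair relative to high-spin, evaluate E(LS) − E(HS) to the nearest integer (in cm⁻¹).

Ligand charges: 2×(-1) from CN⁻ and 2×(+0) from phen sum to -2; with overall charge +0, Cr is +2.
Group 6 minus oxidation state +2 gives a d⁴ configuration for Cr²⁺.
High-spin d⁴ fills as t₂g³ eg¹ with CFSE 3(−0.4) + 1(+0.6) = -0.6Δₒ = -15318 cm⁻¹.
Low-spin: t₂g⁴ eg⁰, orbital CFSE = -1.6Δₒ = -40848 cm⁻¹; plus 1 excess pair × P = +23280 cm⁻¹; total -17568 cm⁻¹.
Thus E(LS) − E(HS) = -2250 cm⁻¹.

-2250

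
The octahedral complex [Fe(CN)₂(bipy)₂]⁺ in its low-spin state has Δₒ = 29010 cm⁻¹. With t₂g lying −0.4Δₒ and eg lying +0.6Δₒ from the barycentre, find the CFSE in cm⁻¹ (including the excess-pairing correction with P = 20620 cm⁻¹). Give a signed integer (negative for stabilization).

Ligand charges: 2×(-1) from CN⁻ and 2×(+0) from bipy sum to -2; with overall charge +1, Fe is +3.
Group 8 minus oxidation state +3 gives a d⁵ configuration for Fe³⁺.
Electron filling gives t₂g⁵ eg⁰.
The orbital stabilization is -2.0Δₒ = -2.0 × 29010 = -58020 cm⁻¹.
Pairing penalty: 2 pairs vs 0 in the high-spin reference → 2 extra × P = 41240 cm⁻¹.
Net CFSE = -58020 + 41240 = -16780 cm⁻¹.

-16780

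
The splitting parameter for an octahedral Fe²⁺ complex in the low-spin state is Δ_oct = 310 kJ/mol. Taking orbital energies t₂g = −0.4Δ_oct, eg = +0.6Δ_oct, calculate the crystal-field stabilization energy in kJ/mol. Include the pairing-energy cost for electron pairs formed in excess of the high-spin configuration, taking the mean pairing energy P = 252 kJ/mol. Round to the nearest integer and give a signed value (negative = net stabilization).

-240

Fe is in group 8, so Fe²⁺ is d⁶ (8 − 2 = 6).
The d⁶ electrons fill as t₂g⁶ eg⁰.
Orbital CFSE = 6(-0.4) + 0(0.6) = -2.4Δ_oct = -2.4 × 310 = -744 kJ/mol.
High-spin d⁶ would be t₂g⁴ eg² with 1 pair; low-spin has 3, so 2 excess pairs cost +2P = +504 kJ/mol.
Overall CFSE = -744 + 504 = -240 kJ/mol.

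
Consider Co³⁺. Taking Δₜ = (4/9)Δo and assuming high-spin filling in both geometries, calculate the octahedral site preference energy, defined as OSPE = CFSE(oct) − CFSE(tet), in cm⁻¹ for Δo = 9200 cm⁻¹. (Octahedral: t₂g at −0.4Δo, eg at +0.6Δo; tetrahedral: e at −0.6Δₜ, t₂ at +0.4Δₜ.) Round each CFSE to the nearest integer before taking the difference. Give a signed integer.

-1227

Co is in group 9, so Co³⁺ is d⁶ (9 − 3 = 6).
Octahedral high-spin t₂g⁴ eg²: CFSE = -0.4 × 9200 = -3680 cm⁻¹.
Tetrahedral: e³ t₂³, CFSE = 3(−0.6) + 3(+0.4) = -0.6Δₜ = -0.6 × (4/9) × 9200 = -2453 cm⁻¹.
Subtracting, OSPE = -3680 − (-2453) = -1227 cm⁻¹.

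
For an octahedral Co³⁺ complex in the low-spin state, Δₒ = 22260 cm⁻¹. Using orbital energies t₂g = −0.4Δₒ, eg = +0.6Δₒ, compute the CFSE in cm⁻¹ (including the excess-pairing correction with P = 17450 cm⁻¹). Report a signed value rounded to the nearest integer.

-18524

Co sits in group 9; removing 3 electrons leaves Co³⁺ with 9 − 3 = 6 d electrons.
Electron filling gives t₂g⁶ eg⁰.
Orbital CFSE = 6(-0.4) + 0(0.6) = -2.4Δₒ = -2.4 × 22260 = -53424 cm⁻¹.
High-spin d⁶ would be t₂g⁴ eg² with 1 pair; low-spin has 3, so 2 excess pairs cost +2P = +34900 cm⁻¹.
Overall CFSE = -53424 + 34900 = -18524 cm⁻¹.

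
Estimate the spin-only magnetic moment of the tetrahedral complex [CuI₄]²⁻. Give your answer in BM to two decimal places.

1.73 BM

Each I⁻ contributes -1; 4 × (-1) = -4. With overall charge -2, Cu is in the +2 oxidation state.
Cu²⁺: group 11, so d-count = 11 − 2 = 9.
Tetrahedral fields are weak (Δₜ ≈ 4/9 Δₒ), so electrons fill high-spin.
Configuration: e⁴ t₂⁵ → 1 unpaired electron.
μ(spin-only) = √[1(1+2)] = √3 ≈ 1.73 BM.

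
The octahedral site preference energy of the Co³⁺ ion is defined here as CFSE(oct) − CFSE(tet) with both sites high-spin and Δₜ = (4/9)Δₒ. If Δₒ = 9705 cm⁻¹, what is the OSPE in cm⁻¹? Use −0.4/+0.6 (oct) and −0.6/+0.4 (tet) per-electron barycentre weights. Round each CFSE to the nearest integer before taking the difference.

Co is in group 9, so Co³⁺ is d⁶ (9 − 3 = 6).
Octahedral high-spin t2g^4 e_g^2: CFSE = -0.4 × 9705 = -3882 cm⁻¹.
Tetrahedral e^3 t2^3 gives -0.6Δₜ = -0.6 × (4/9) × 9705 = -2588 cm⁻¹.
OSPE = -3882 − (-2588) = -1294 cm⁻¹.

-1294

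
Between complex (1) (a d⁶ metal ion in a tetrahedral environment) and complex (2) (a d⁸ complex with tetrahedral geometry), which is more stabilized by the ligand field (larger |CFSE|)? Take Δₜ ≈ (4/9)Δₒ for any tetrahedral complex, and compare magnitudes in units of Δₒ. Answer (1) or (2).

(1): With tetrahedral geometry the complex is necessarily high-spin; e³ t₂³, CFSE = -0.6Δₜ ≈ -0.27Δₒ.
(2): Tetrahedral fields are weak (Δₜ ≈ 4/9 Δₒ), so electrons fill high-spin; e^4 t2^4, CFSE = -0.8Δₜ ≈ -0.36Δₒ.
So (2) has the larger |CFSE|.

(2)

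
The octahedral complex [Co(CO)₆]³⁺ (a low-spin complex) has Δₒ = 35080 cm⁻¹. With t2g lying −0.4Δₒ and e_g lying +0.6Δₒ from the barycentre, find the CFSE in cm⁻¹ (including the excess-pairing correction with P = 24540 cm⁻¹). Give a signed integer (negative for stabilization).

-35112

CO is neutral, so the +3 overall charge sits on Co: oxidation state +3.
Co sits in group 9; removing 3 electrons leaves Co³⁺ with 9 − 3 = 6 d electrons.
The d⁶ electrons fill as t2g^6 e_g^0.
Orbital CFSE = 6(-0.4) + 0(0.6) = -2.4Δₒ = -2.4 × 35080 = -84192 cm⁻¹.
Pairing penalty: 3 pairs vs 1 in the high-spin reference → 2 extra × P = 49080 cm⁻¹.
Combining: -84192 + 49080 = -35112 cm⁻¹.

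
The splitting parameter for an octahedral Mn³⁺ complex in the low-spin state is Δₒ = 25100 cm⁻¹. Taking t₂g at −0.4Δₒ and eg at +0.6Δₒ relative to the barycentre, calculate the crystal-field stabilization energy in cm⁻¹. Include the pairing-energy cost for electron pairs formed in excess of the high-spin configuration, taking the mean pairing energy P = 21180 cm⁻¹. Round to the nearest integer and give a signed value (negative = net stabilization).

Mn³⁺: group 7, so d-count = 7 − 3 = 4.
Electron filling gives t₂g⁴ eg⁰.
The orbital stabilization is -1.6Δₒ = -1.6 × 25100 = -40160 cm⁻¹.
High-spin d⁴ would be t₂g³ eg¹ with 0 pairs; low-spin has 1, so 1 excess pair costs +1P = +21180 cm⁻¹.
Combining: -40160 + 21180 = -18980 cm⁻¹.

-18980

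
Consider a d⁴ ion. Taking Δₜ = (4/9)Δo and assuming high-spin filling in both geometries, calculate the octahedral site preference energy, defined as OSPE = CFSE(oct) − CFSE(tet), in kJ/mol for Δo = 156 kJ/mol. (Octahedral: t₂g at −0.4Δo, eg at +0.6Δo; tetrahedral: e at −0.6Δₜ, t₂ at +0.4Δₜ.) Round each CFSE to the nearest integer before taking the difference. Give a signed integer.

Octahedral (high-spin): t2g^3 e_g^1, CFSE = 3(−0.4) + 1(+0.6) = -0.6Δo = -0.6 × 156 = -94 kJ/mol.
Tetrahedral: e^2 t2^2, CFSE = 2(−0.6) + 2(+0.4) = -0.4Δₜ = -0.4 × (4/9) × 156 = -28 kJ/mol.
OSPE = -94 − (-28) = -66 kJ/mol.

-66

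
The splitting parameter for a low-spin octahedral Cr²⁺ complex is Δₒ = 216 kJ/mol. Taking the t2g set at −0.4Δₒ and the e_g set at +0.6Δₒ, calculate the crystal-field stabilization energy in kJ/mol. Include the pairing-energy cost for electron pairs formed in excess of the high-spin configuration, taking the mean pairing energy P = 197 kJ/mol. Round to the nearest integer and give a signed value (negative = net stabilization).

Cr sits in group 6; removing 2 electrons leaves Cr²⁺ with 6 − 2 = 4 d electrons.
The d⁴ electrons fill as t2g^4 e_g^0.
Orbital CFSE = 4(-0.4) + 0(0.6) = -1.6Δₒ = -1.6 × 216 = -346 kJ/mol.
Pairing penalty: 1 pair vs 0 in the high-spin reference → 1 extra × P = 197 kJ/mol.
Overall CFSE = -346 + 197 = -149 kJ/mol.

-149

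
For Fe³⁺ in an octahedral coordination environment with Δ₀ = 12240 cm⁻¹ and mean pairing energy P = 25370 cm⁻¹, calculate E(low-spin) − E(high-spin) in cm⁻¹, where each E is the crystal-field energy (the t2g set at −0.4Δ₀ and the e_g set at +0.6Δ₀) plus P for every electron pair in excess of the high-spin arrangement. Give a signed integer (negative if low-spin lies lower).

Group 8 minus oxidation state +3 gives a d⁵ configuration for Fe³⁺.
In the high-spin limit (t2g^3 e_g^2) the orbital term is 0.0Δ₀ = 0 cm⁻¹, with no excess pairing.
For low-spin the configuration is t2g^5 e_g^0: orbital energy -2.0 × 12240 = -24480 cm⁻¹, and 2 additional pairs relative to high-spin add 50740 cm⁻¹, giving 26260 cm⁻¹.
E(LS) − E(HS) = 26260 − (0) = 26260 cm⁻¹.

26260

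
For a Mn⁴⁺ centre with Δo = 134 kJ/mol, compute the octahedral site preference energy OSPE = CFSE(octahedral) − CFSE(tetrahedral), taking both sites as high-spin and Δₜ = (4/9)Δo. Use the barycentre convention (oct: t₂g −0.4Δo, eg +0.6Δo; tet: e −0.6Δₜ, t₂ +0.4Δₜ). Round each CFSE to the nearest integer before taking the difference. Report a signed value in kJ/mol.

-113

Mn⁴⁺: group 7, so d-count = 7 − 4 = 3.
Octahedral high-spin t₂g³ eg⁰: CFSE = -1.2 × 134 = -161 kJ/mol.
Tetrahedral e² t₂¹ gives -0.8Δₜ = -0.8 × (4/9) × 134 = -48 kJ/mol.
OSPE = -161 − (-48) = -113 kJ/mol.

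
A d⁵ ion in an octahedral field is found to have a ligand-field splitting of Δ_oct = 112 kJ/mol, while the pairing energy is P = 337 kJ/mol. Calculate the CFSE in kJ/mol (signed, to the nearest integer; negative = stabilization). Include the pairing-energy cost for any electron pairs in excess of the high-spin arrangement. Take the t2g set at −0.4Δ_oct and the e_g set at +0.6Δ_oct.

Since Δ_oct = 112 kJ/mol < P = 337 kJ/mol, the complex adopts the high-spin configuration.
That gives t2g^3 e_g^2.
Orbital CFSE = 0.0Δ_oct = 0.0 × 112 = 0 kJ/mol.
High-spin has no excess pairs, so no pairing correction applies.

0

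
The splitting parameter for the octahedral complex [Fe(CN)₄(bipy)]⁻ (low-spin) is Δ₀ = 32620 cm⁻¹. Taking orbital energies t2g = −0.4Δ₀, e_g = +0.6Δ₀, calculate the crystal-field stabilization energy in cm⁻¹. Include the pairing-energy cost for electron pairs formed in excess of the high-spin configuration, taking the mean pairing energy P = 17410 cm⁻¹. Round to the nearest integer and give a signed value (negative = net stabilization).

-30420

Ligand charges: 4×(-1) from CN⁻ and 1×(+0) from bipy sum to -4; with overall charge -1, Fe is +3.
Group 8 minus oxidation state +3 gives a d⁵ configuration for Fe³⁺.
Configuration: t2g^5 e_g^0.
CFSE(orbital) = 5×(-0.4Δ₀) + 0×(0.6Δ₀) = -2.0Δ₀; with Δ₀ = 32620 cm⁻¹ that is -65240 cm⁻¹.
Relative to high-spin t2g^3 e_g^2 (0 paired), the low-spin configuration has 2 additional pairs, contributing +2 × 17410 = +34820 cm⁻¹.
Overall CFSE = -65240 + 34820 = -30420 cm⁻¹.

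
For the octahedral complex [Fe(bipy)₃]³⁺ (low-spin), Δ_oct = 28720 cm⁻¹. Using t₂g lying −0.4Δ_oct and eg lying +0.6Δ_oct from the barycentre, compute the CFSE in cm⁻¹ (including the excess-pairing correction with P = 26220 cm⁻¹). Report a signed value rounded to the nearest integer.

-5000

bipy is neutral, so the +3 overall charge sits on Fe: oxidation state +3.
Fe³⁺: group 8, so d-count = 8 − 3 = 5.
Configuration: t₂g⁵ eg⁰.
The orbital stabilization is -2.0Δ_oct = -2.0 × 28720 = -57440 cm⁻¹.
Pairing penalty: 2 pairs vs 0 in the high-spin reference → 2 extra × P = 52440 cm⁻¹.
Combining: -57440 + 52440 = -5000 cm⁻¹.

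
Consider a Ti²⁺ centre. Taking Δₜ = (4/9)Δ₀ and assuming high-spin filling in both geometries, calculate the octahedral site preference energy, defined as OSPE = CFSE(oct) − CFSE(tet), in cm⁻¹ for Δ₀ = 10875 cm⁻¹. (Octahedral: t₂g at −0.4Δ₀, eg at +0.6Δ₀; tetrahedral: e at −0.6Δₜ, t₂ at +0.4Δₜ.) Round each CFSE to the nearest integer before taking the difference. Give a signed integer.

Ti is in group 4, so Ti²⁺ is d² (4 − 2 = 2).
In an octahedral site d² (HS) is t₂g² eg⁰, giving CFSE(oct) = -0.8Δ₀ = -8700 cm⁻¹.
Tetrahedral: e² t₂⁰, CFSE = 2(−0.6) + 0(+0.4) = -1.2Δₜ = -1.2 × (4/9) × 10875 = -5800 cm⁻¹.
OSPE = CFSE(oct) − CFSE(tet) = -8700 − (-5800) = -2900 cm⁻¹.

-2900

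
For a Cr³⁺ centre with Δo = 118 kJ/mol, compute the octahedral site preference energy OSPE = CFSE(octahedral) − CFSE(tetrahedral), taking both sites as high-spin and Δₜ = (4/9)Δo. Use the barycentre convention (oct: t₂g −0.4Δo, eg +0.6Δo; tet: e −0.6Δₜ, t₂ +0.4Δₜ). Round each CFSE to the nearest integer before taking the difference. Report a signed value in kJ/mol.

Cr sits in group 6; removing 3 electrons leaves Cr³⁺ with 6 − 3 = 3 d electrons.
Octahedral (high-spin): t₂g³ eg⁰, CFSE = 3(−0.4) + 0(+0.6) = -1.2Δo = -1.2 × 118 = -142 kJ/mol.
Tetrahedral e² t₂¹ gives -0.8Δₜ = -0.8 × (4/9) × 118 = -42 kJ/mol.
OSPE = CFSE(oct) − CFSE(tet) = -142 − (-42) = -100 kJ/mol.

-100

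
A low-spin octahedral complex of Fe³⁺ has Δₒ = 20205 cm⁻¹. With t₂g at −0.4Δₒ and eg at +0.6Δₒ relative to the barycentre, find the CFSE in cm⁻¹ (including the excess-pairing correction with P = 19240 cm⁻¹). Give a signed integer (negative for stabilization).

Fe sits in group 8; removing 3 electrons leaves Fe³⁺ with 8 − 3 = 5 d electrons.
The d⁵ electrons fill as t₂g⁵ eg⁰.
CFSE(orbital) = 5×(-0.4Δₒ) + 0×(0.6Δₒ) = -2.0Δₒ; with Δₒ = 20205 cm⁻¹ that is -40410 cm⁻¹.
High-spin d⁵ would be t₂g³ eg² with 0 pairs; low-spin has 2, so 2 excess pairs cost +2P = +38480 cm⁻¹.
Combining: -40410 + 38480 = -1930 cm⁻¹.

-1930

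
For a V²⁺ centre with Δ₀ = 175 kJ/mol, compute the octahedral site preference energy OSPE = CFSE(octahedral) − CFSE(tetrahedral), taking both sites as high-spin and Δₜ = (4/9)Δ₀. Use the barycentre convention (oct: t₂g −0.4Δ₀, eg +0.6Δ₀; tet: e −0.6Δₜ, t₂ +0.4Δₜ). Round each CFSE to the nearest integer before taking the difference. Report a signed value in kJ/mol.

-148

Group 5 minus oxidation state +2 gives a d³ configuration for V²⁺.
Octahedral high-spin t2g^3 e_g^0: CFSE = -1.2 × 175 = -210 kJ/mol.
Tetrahedral: e^2 t2^1, CFSE = 2(−0.6) + 1(+0.4) = -0.8Δₜ = -0.8 × (4/9) × 175 = -62 kJ/mol.
OSPE = CFSE(oct) − CFSE(tet) = -210 − (-62) = -148 kJ/mol.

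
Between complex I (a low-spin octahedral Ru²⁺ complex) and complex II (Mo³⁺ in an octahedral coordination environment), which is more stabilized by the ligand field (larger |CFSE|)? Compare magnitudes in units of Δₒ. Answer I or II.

I: Ru sits in group 8; removing 2 electrons leaves Ru²⁺ with 8 − 2 = 6 d electrons; t₂g⁶ eg⁰, CFSE = -2.4Δₒ.
II: Mo³⁺: group 6, so d-count = 6 − 3 = 3; For octahedral d³ the high- and low-spin configurations coincide; t₂g³ eg⁰, CFSE = -1.2Δₒ.
So I has the larger |CFSE|.

I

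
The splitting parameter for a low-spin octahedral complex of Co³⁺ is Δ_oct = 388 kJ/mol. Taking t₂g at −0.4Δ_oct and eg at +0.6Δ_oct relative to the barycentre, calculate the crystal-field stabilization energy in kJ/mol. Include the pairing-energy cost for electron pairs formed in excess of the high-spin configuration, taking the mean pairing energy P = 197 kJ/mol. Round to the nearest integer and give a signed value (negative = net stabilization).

Co is in group 9, so Co³⁺ is d⁶ (9 − 3 = 6).
The d⁶ electrons fill as t₂g⁶ eg⁰.
CFSE(orbital) = 6×(-0.4Δ_oct) + 0×(0.6Δ_oct) = -2.4Δ_oct; with Δ_oct = 388 kJ/mol that is -931 kJ/mol.
High-spin d⁶ would be t₂g⁴ eg² with 1 pair; low-spin has 3, so 2 excess pairs cost +2P = +394 kJ/mol.
Net CFSE = -931 + 394 = -537 kJ/mol.

-537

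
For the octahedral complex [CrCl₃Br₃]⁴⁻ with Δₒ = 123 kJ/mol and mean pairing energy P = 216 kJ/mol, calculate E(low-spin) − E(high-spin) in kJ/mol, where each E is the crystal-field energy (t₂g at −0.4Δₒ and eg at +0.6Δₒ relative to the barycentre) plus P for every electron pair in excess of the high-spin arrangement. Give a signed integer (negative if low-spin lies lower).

Ligand charges: 3×(-1) from Cl⁻ and 3×(-1) from Br⁻ sum to -6; with overall charge -4, Cr is +2.
Cr sits in group 6; removing 2 electrons leaves Cr²⁺ with 6 − 2 = 4 d electrons.
In the high-spin limit (t₂g³ eg¹) the orbital term is -0.6Δₒ = -74 kJ/mol, with no excess pairing.
Low-spin: t₂g⁴ eg⁰, orbital CFSE = -1.6Δₒ = -197 kJ/mol; plus 1 excess pair × P = +216 kJ/mol; total 19 kJ/mol.
The difference is 19 − (-74) = 93 kJ/mol, so high-spin lies lower.

93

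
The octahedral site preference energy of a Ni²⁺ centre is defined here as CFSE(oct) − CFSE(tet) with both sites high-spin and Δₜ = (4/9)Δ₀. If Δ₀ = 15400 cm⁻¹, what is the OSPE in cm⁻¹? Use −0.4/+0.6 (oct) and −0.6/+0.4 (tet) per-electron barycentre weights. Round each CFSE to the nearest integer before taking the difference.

Group 10 minus oxidation state +2 gives a d⁸ configuration for Ni²⁺.
Octahedral high-spin t₂g⁶ eg²: CFSE = -1.2 × 15400 = -18480 cm⁻¹.
In a tetrahedral site the filling is e⁴ t₂⁴: CFSE(tet) = -0.8Δₜ = -0.8 × (4/9)(15400) = -5476 cm⁻¹.
OSPE = CFSE(oct) − CFSE(tet) = -18480 − (-5476) = -13004 cm⁻¹.

-13004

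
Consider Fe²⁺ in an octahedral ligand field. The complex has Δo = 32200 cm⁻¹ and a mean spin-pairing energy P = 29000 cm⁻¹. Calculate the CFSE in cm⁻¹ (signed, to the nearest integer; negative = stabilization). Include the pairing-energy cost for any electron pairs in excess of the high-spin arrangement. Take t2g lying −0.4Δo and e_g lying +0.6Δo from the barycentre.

Fe sits in group 8; removing 2 electrons leaves Fe²⁺ with 8 − 2 = 6 d electrons.
With Δo > P the complex is low-spin.
That gives t2g^6 e_g^0.
Orbital CFSE = -2.4Δo = -2.4 × 32200 = -77280 cm⁻¹.
Excess pairs vs high-spin: 3 − 1 = 2; pairing cost = +58000 cm⁻¹.
Net CFSE = -77280 + 58000 = -19280 cm⁻¹.

-19280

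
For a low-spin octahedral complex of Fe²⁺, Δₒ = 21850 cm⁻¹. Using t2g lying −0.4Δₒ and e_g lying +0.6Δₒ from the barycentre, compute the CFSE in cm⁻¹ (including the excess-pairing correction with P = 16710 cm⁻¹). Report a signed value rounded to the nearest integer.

-19020

Fe sits in group 8; removing 2 electrons leaves Fe²⁺ with 8 − 2 = 6 d electrons.
The d⁶ electrons fill as t2g^6 e_g^0.
Orbital CFSE = 6(-0.4) + 0(0.6) = -2.4Δₒ = -2.4 × 21850 = -52440 cm⁻¹.
Pairing penalty: 3 pairs vs 1 in the high-spin reference → 2 extra × P = 33420 cm⁻¹.
Combining: -52440 + 33420 = -19020 cm⁻¹.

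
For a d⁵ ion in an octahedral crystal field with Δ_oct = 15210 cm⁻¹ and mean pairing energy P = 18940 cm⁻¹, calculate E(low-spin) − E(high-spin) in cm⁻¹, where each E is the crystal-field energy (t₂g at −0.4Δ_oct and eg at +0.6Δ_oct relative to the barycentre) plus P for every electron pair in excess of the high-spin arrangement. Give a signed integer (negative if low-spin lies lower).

High-spin d⁵ fills as t₂g³ eg² with CFSE 3(−0.4) + 2(+0.6) = 0.0Δ_oct = 0 cm⁻¹.
Low-spin t₂g⁵ eg⁰ gives -2.0Δ_oct = -30420 cm⁻¹, but forming 2 extra pairs costs 2P = 37880 cm⁻¹, so E(LS) = -30420 + 37880 = 7460 cm⁻¹.
E(LS) − E(HS) = 7460 − (0) = 7460 cm⁻¹.

7460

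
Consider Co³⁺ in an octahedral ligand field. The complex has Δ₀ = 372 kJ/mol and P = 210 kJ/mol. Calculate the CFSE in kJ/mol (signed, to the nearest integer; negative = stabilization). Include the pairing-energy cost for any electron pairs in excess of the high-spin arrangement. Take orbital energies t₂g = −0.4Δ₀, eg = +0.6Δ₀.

Co is in group 9, so Co³⁺ is d⁶ (9 − 3 = 6).
Since Δ₀ = 372 kJ/mol > P = 210 kJ/mol, the complex adopts the low-spin configuration.
Configuration: t₂g⁶ eg⁰.
Orbital CFSE = -2.4Δ₀ = -2.4 × 372 = -893 kJ/mol.
Excess pairs vs high-spin: 3 − 1 = 2; pairing cost = +420 kJ/mol.
Net CFSE = -893 + 420 = -473 kJ/mol.

-473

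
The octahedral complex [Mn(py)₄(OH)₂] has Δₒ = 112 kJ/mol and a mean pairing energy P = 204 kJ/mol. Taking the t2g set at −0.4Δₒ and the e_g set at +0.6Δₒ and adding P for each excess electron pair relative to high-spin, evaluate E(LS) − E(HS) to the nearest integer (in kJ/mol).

184

Ligand charges: 4×(+0) from py and 2×(-1) from OH⁻ sum to -2; with overall charge +0, Mn is +2.
Mn sits in group 7; removing 2 electrons leaves Mn²⁺ with 7 − 2 = 5 d electrons.
High-spin d⁵ fills as t2g^3 e_g^2 with CFSE 3(−0.4) + 2(+0.6) = 0.0Δₒ = 0 kJ/mol.
Low-spin t2g^5 e_g^0 gives -2.0Δₒ = -224 kJ/mol, but forming 2 extra pairs costs 2P = 408 kJ/mol, so E(LS) = -224 + 408 = 184 kJ/mol.
E(LS) − E(HS) = 184 − (0) = 184 kJ/mol.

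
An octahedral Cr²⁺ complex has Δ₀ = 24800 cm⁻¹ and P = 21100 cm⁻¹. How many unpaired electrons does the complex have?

Cr²⁺: group 6, so d-count = 6 − 2 = 4.
Here Δ₀ > P (24800 > 21100), so the low-spin state is favoured.
Configuration: t2g^4 e_g^0.
Unpaired electrons: 2.

2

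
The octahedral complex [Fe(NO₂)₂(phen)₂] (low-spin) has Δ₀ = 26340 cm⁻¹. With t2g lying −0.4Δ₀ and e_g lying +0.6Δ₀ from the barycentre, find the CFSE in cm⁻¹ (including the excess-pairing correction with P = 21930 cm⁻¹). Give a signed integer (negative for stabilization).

Ligand charges: 2×(-1) from NO₂⁻ and 2×(+0) from phen sum to -2; with overall charge +0, Fe is +2.
Fe is in group 8, so Fe²⁺ is d⁶ (8 − 2 = 6).
The d⁶ electrons fill as t2g^6 e_g^0.
Orbital CFSE = 6(-0.4) + 0(0.6) = -2.4Δ₀ = -2.4 × 26340 = -63216 cm⁻¹.
Pairing penalty: 3 pairs vs 1 in the high-spin reference → 2 extra × P = 43860 cm⁻¹.
Overall CFSE = -63216 + 43860 = -19356 cm⁻¹.

-19356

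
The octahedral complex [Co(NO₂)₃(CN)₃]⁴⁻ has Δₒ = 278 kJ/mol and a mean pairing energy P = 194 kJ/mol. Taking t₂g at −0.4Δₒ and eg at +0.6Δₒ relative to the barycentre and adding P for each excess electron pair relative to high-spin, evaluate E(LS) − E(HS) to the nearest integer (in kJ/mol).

Ligand charges: 3×(-1) from NO₂⁻ and 3×(-1) from CN⁻ sum to -6; with overall charge -4, Co is +2.
Co sits in group 9; removing 2 electrons leaves Co²⁺ with 9 − 2 = 7 d electrons.
High-spin d⁷ fills as t₂g⁵ eg² with CFSE 5(−0.4) + 2(+0.6) = -0.8Δₒ = -222 kJ/mol.
Low-spin: t₂g⁶ eg¹, orbital CFSE = -1.8Δₒ = -500 kJ/mol; plus 1 excess pair × P = +194 kJ/mol; total -306 kJ/mol.
Thus E(LS) − E(HS) = -84 kJ/mol.

-84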